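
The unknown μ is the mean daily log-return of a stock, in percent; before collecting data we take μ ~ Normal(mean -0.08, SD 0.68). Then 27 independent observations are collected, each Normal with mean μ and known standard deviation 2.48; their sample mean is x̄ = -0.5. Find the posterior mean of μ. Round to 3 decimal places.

Posterior mean ≈ -0.361

Prior precision 1/τ₀² = 1/0.68² = 2.16263; data precision n/σ² = 27/2.48² = 4.38996.
Posterior precision = 2.16263 + 4.38996 = 6.55259.
Posterior mean = (2.16263·-0.08 + 4.38996·-0.5) / 6.55259 = -0.361.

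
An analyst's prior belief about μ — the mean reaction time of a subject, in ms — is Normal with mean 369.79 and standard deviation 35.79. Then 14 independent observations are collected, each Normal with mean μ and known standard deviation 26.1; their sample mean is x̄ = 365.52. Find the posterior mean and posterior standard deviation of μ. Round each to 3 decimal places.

Posterior mean ≈ 365.676; posterior SD ≈ 6.847

Prior precision 1/τ₀² = 1/35.79² = 0.00078069; data precision n/σ² = 14/26.1² = 0.0205517.
Posterior precision = 0.00078069 + 0.0205517 = 0.0213324, giving posterior SD = 1/√0.0213324 = 6.847.
Posterior mean = (0.00078069·369.79 + 0.0205517·365.52) / 0.0213324 = 365.676.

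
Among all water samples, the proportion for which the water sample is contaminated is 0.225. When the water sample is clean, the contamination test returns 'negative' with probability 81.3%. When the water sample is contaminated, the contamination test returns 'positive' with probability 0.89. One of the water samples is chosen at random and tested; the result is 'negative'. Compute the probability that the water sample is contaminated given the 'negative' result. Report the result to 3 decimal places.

P(H | E) ≈ 0.038

Let H be the event that the water sample is contaminated. P(H) = 0.225, so P(¬H) = 0.775. With E the 'negative' result, P(E|H) = 0.11 and P(E|¬H) = 0.813.
P(E) = 0.11·0.225 + 0.813·0.775 = 0.024750 + 0.63007 = 0.65482.
By Bayes' theorem, P(H|E) = 0.024750 / 0.65482 = 0.038.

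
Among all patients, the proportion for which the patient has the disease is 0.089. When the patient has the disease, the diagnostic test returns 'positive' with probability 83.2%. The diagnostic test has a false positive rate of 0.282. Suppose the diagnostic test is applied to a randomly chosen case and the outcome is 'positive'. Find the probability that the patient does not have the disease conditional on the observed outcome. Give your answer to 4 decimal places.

Let H be the event that the patient has the disease. P(H) = 0.089, so P(¬H) = 0.911. With E the 'positive' result, P(E|H) = 0.832 and P(E|¬H) = 0.282.
P(E) = 0.832·0.089 + 0.282·0.911 = 0.074048 + 0.25690 = 0.33095.
By Bayes' theorem, P(H|E) = 0.074048 / 0.33095 = 0.2237. Hence P(¬H|E) = 1 − 0.2237 = 0.7763.

P(¬H | E) ≈ 0.7763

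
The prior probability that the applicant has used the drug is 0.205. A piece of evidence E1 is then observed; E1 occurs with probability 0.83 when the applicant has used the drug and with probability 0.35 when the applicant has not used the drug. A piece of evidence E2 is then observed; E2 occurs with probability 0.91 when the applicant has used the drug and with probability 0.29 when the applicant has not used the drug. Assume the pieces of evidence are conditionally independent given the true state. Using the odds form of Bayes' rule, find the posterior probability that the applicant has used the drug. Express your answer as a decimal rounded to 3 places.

Posterior probability ≈ 0.657

Prior odds = 0.205/(1−0.205) = 0.25786. In log-odds, ln(0.25786) = -1.3553.
Add log likelihood ratios: ln(2.3714) + ln(3.1379) = 2.0071.
Posterior log-odds = 0.65172, so posterior odds = exp(0.65172) = 1.9188. Converting, P(H|E) = 1.9188/2.9188 = 0.657.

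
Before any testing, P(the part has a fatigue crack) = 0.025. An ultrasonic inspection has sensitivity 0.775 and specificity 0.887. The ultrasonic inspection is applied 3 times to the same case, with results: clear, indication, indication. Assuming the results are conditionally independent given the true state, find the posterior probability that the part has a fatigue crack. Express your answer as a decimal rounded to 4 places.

With H the event that the part has a fatigue crack, the joint likelihood of the observed sequence is P(data|H) = 0.225·0.775·0.775 = 0.13514 and P(data|¬H) = 0.887·0.113·0.113 = 0.011326.
Bayes: P(H|data) = 0.025·0.13514 / (0.025·0.13514 + 0.975·0.011326) = 0.0033785/0.014421 = 0.2343.

Posterior P(H) ≈ 0.2343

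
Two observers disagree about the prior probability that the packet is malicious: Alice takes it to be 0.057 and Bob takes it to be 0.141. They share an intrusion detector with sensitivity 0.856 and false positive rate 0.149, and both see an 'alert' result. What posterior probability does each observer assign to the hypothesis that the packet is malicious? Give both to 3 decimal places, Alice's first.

The likelihood ratio for an 'alert' result is 0.856/0.149 = 5.7450.
Alice: prior odds 0.057/0.943 = 0.060445; posterior odds 0.34726; posterior probability 0.258.
Bob: prior odds 0.141/0.859 = 0.16414; posterior odds 0.94300; posterior probability 0.485.

Alice: 0.258; Bob: 0.485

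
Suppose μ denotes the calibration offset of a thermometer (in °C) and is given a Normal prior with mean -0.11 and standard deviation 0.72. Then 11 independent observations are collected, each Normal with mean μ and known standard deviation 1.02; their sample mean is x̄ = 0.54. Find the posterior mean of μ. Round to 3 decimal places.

Prior precision 1/τ₀² = 1/0.72² = 1.92901; data precision n/σ² = 11/1.02² = 10.5729.
Posterior precision = 1.92901 + 10.5729 = 12.5019.
Posterior mean = (1.92901·-0.11 + 10.5729·0.54) / 12.5019 = 0.440.

Posterior mean ≈ 0.440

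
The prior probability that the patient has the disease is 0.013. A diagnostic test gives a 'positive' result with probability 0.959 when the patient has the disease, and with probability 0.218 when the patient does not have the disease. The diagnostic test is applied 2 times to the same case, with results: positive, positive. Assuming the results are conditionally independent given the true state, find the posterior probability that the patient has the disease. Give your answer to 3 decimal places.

Posterior P(H) ≈ 0.203

Let H be the event that the patient has the disease; start with P(H) = 0.013. P('positive'|H) = 0.959, P('positive'|¬H) = 0.218.
Update on result 1 ('positive'): P(H) ← 0.959·0.0130 / (0.959·0.0130 + 0.218·0.9870) = 0.012467/0.22763 = 0.0548.
Update on result 2 ('positive'): P(H) ← 0.959·0.0548 / (0.959·0.0548 + 0.218·0.9452) = 0.052522/0.25858 = 0.2031.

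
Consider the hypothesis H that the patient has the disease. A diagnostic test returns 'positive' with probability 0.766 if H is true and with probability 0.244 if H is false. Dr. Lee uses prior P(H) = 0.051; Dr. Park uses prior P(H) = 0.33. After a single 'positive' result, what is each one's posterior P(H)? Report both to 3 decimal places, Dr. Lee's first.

Dr. Lee: 0.144; Dr. Park: 0.607

P('+'|H) = 0.766, P('+'|¬H) = 0.244.
Dr. Lee: numerator 0.766·0.051 = 0.039066; evidence = 0.039066+0.244·0.949 = 0.27062; posterior = 0.144.
Dr. Park: numerator 0.766·0.33 = 0.25278; evidence = 0.25278+0.244·0.67 = 0.41626; posterior = 0.607.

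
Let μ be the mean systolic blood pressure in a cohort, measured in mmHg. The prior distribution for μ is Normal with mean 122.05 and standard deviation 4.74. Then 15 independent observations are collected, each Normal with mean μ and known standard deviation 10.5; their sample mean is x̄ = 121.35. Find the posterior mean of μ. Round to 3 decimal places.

Prior precision 1/τ₀² = 1/4.74² = 0.0445085; data precision n/σ² = 15/10.5² = 0.136054.
Posterior precision = 0.0445085 + 0.136054 = 0.180563.
Posterior mean = (0.0445085·122.05 + 0.136054·121.35) / 0.180563 = 121.523.

Posterior mean ≈ 121.523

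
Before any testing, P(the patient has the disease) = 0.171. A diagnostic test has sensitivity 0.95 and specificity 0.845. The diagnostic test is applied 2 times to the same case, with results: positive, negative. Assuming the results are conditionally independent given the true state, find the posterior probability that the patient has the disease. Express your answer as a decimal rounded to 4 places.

Let H be the event that the patient has the disease; start with P(H) = 0.171. P('positive'|H) = 0.95, P('positive'|¬H) = 0.155.
Update on result 1 ('positive'): P(H) ← 0.95·0.1710 / (0.95·0.1710 + 0.155·0.8290) = 0.16245/0.29095 = 0.5584.
Update on result 2 ('negative'): P(H) ← 0.05·0.5584 / (0.05·0.5584 + 0.845·0.4416) = 0.027918/0.40111 = 0.0696.

Posterior P(H) ≈ 0.0696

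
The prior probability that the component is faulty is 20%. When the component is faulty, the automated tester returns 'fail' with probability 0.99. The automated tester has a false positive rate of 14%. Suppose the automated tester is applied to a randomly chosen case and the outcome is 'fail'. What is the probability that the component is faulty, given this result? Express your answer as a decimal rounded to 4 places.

Let H be the event that the component is faulty. P(H) = 0.2, so P(¬H) = 0.8. With E the 'fail' result, P(E|H) = 0.99 and P(E|¬H) = 0.14.
P(E) = 0.99·0.2 + 0.14·0.8 = 0.19800 + 0.11200 = 0.31000.
By Bayes' theorem, P(H|E) = 0.19800 / 0.31000 = 0.6387.

P(H | E) ≈ 0.6387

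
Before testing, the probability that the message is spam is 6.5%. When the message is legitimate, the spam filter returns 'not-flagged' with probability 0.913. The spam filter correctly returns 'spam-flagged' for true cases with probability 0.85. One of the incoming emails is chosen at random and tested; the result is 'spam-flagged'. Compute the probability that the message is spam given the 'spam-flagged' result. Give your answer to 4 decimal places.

P(H | E) ≈ 0.4045

Write H for 'the message is spam'. Prior odds H:¬H = 0.065/0.935 = 0.069519. For the 'spam-flagged' outcome, the likelihood ratio is 0.85/0.087 = 9.7701.
Posterior odds = 0.069519 × 9.7701 = 0.67921, so P(H|E) = 0.67921/(1+0.67921) = 0.4045.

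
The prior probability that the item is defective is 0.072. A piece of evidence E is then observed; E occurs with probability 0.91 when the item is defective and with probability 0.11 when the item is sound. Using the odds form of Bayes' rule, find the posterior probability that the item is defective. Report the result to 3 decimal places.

Prior odds = 0.072/(1−0.072) = 0.077586. In log-odds, ln(0.077586) = -2.5564.
Add log likelihood ratio: ln(8.2727) = 2.1130.
Posterior log-odds = -0.44340, so posterior odds = exp(-0.44340) = 0.64185. Converting, P(H|E) = 0.64185/1.6418 = 0.391.

Posterior probability ≈ 0.391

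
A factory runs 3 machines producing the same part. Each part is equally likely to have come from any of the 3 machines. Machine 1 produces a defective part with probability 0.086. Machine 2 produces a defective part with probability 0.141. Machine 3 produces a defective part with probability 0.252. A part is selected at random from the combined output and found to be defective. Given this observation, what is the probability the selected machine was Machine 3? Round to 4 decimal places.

Posterior probability ≈ 0.5261

P(defective|M1) = 0.086; P(defective|M2) = 0.141; P(defective|M3) = 0.252.
Prior × likelihood for each source: 0.333333·0.086=0.02867, 0.333333·0.141=0.04700, 0.333333·0.252=0.08400. Summing gives P(defective) = 0.15967.
P(Machine 3 | defective) = 0.08400 / 0.15967 = 0.5261.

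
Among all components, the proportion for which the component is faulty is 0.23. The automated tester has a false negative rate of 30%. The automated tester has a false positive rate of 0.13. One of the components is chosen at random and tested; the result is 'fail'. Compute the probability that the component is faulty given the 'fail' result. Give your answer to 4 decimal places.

Let H be the event that the component is faulty. P(H) = 0.23, so P(¬H) = 0.77. With E the 'fail' result, P(E|H) = 0.7 and P(E|¬H) = 0.13.
P(E) = 0.7·0.23 + 0.13·0.77 = 0.16100 + 0.10010 = 0.26110.
By Bayes' theorem, P(H|E) = 0.16100 / 0.26110 = 0.6166.

P(H | E) ≈ 0.6166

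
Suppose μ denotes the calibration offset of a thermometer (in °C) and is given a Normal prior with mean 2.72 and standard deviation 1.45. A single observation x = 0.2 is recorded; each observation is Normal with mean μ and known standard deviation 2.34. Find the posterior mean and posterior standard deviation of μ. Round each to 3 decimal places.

Posterior mean ≈ 2.021; posterior SD ≈ 1.233

Prior precision 1/τ₀² = 1/1.45² = 0.475624; data precision n/σ² = 1/2.34² = 0.182628.
Posterior precision = 0.475624 + 0.182628 = 0.658253, giving posterior SD = 1/√0.658253 = 1.233.
Posterior mean = (0.475624·2.72 + 0.182628·0.2) / 0.658253 = 2.021.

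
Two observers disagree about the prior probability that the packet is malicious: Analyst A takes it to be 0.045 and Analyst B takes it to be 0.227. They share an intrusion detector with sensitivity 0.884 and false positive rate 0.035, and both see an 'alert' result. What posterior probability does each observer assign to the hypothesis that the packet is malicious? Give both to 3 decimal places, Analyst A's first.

Analyst A: 0.543; Analyst B: 0.881

The likelihood ratio for an 'alert' result is 0.884/0.035 = 25.257.
Analyst A: prior odds 0.045/0.955 = 0.047120; posterior odds 1.1901; posterior probability 0.543.
Analyst B: prior odds 0.227/0.773 = 0.29366; posterior odds 7.4170; posterior probability 0.881.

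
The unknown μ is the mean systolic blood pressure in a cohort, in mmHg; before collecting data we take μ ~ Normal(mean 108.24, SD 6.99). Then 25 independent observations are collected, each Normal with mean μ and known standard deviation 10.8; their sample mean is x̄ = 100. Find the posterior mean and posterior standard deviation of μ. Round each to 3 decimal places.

Posterior mean ≈ 100.718; posterior SD ≈ 2.064

With known σ, the Normal prior is conjugate. Weight on the data is w = (n/σ²)/(n/σ² + 1/τ₀²) = 0.214335/(0.214335+0.0204666) = 0.91283.
Posterior mean = w·x̄ + (1−w)·μ₀ = 0.91283·100 + 0.087166·108.24 = 100.718. Posterior variance = 1/(0.214335+0.0204666) = 4.25892, so SD = 2.064.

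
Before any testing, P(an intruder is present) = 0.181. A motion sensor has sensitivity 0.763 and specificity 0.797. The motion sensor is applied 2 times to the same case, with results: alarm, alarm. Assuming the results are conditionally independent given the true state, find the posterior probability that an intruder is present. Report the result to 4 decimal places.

Let H be the event that an intruder is present; start with P(H) = 0.181. P('alarm'|H) = 0.763, P('alarm'|¬H) = 0.203.
Update on result 1 ('alarm'): P(H) ← 0.763·0.1810 / (0.763·0.1810 + 0.203·0.8190) = 0.13810/0.30436 = 0.4537.
Update on result 2 ('alarm'): P(H) ← 0.763·0.4537 / (0.763·0.4537 + 0.203·0.5463) = 0.34621/0.45710 = 0.7574.

Posterior P(H) ≈ 0.7574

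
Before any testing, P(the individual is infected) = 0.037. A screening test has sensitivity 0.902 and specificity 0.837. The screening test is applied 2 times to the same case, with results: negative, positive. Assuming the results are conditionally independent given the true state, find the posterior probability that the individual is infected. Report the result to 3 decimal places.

Posterior P(H) ≈ 0.024

Let H be the event that the individual is infected; start with P(H) = 0.037. P('positive'|H) = 0.902, P('positive'|¬H) = 0.163.
Update on result 1 ('negative'): P(H) ← 0.098·0.0370 / (0.098·0.0370 + 0.837·0.9630) = 0.0036260/0.80966 = 0.0045.
Update on result 2 ('positive'): P(H) ← 0.902·0.0045 / (0.902·0.0045 + 0.163·0.9955) = 0.0040396/0.16631 = 0.0243.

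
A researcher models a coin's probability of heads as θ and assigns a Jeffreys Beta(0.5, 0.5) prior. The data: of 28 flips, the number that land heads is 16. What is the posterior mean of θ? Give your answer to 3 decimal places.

Observing 16 successes and 12 failures updates Beta(0.5, 0.5) by adding the success and failure counts to the two shape parameters: α = 0.5+16 = 16.5, β = 0.5+12 = 12.5.
E[θ | data] = 16.5/(16.5+12.5) = 0.569.

Posterior mean ≈ 0.569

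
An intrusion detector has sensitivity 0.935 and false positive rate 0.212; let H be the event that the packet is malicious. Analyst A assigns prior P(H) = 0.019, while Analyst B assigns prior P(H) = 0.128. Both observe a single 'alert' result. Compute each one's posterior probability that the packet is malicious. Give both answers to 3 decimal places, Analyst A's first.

P('+'|H) = 0.935, P('+'|¬H) = 0.212.
Analyst A: numerator 0.935·0.019 = 0.017765; evidence = 0.017765+0.212·0.981 = 0.22574; posterior = 0.079.
Analyst B: numerator 0.935·0.128 = 0.11968; evidence = 0.11968+0.212·0.872 = 0.30454; posterior = 0.393.

Analyst A: 0.079; Analyst B: 0.393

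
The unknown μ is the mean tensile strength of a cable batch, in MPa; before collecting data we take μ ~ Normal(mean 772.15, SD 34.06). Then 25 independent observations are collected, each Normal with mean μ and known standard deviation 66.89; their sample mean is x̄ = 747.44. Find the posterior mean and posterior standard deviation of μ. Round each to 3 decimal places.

Prior precision 1/τ₀² = 1/34.06² = 0.00086201; data precision n/σ² = 25/66.89² = 0.00558750.
Posterior precision = 0.00086201 + 0.00558750 = 0.00644951, giving posterior SD = 1/√0.00644951 = 12.452.
Posterior mean = (0.00086201·772.15 + 0.00558750·747.44) / 0.00644951 = 750.743.

Posterior mean ≈ 750.743; posterior SD ≈ 12.452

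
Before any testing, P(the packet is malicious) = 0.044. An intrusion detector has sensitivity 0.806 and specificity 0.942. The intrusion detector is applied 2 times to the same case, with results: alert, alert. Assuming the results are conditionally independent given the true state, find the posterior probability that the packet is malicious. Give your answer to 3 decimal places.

Let H be the event that the packet is malicious; start with P(H) = 0.044. P('alert'|H) = 0.806, P('alert'|¬H) = 0.058.
Update on result 1 ('alert'): P(H) ← 0.806·0.0440 / (0.806·0.0440 + 0.058·0.9560) = 0.035464/0.090912 = 0.3901.
Update on result 2 ('alert'): P(H) ← 0.806·0.3901 / (0.806·0.3901 + 0.058·0.6099) = 0.31441/0.34979 = 0.8989.

Posterior P(H) ≈ 0.899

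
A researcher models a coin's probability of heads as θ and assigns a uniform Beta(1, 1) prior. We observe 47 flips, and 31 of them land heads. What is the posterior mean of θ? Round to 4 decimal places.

Posterior mean ≈ 0.6531

Observing 31 successes and 16 failures updates Beta(1, 1) by adding the success and failure counts to the two shape parameters: α = 1+31 = 32, β = 1+16 = 17.
Posterior mean = α/(α+β) = 32/49 = 0.6531.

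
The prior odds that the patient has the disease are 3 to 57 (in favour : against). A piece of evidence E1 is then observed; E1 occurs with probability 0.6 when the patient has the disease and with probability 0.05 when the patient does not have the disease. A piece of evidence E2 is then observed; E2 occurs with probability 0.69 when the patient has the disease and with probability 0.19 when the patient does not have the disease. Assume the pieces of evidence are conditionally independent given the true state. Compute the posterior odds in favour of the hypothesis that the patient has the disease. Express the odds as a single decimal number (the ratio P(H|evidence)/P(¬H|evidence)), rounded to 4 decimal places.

Posterior odds ≈ 2.2936

Prior odds = 3/57 = 0.052632. In log-odds, ln(0.052632) = -2.9444.
Add log likelihood ratios: ln(12.000) + ln(3.6316) = 3.7746.
Posterior log-odds = 0.83014, so posterior odds = exp(0.83014) = 2.2936.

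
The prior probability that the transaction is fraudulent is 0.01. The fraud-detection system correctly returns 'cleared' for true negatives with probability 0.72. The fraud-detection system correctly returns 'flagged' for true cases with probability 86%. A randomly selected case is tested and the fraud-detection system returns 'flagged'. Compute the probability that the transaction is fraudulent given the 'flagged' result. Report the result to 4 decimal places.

Let H be the event that the transaction is fraudulent. P(H) = 0.01, so P(¬H) = 0.99. With E the 'flagged' result, P(E|H) = 0.86 and P(E|¬H) = 0.28.
P(E) = 0.86·0.01 + 0.28·0.99 = 0.0086000 + 0.27720 = 0.28580.
By Bayes' theorem, P(H|E) = 0.0086000 / 0.28580 = 0.0301.

P(H | E) ≈ 0.0301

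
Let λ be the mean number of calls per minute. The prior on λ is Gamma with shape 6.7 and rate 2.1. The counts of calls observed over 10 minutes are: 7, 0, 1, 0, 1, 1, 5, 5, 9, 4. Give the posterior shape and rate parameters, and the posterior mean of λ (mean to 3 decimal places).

Posterior: Gamma(shape=39.7, rate=12.1); mean ≈ 3.281

The Poisson likelihood adds the total count to the shape and the number of exposure periods to the rate. Here ∑xᵢ = 33 and n = 10, so shape 6.7→39.7 and rate 2.1→12.1.
E[λ | data] = 39.7/12.1 = 3.281.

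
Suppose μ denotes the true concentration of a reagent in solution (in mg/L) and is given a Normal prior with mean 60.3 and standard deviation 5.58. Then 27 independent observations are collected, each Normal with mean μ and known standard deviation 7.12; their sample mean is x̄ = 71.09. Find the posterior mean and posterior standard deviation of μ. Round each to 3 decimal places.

Prior precision 1/τ₀² = 1/5.58² = 0.0321168; data precision n/σ² = 27/7.12² = 0.532603.
Posterior precision = 0.0321168 + 0.532603 = 0.564720, giving posterior SD = 1/√0.564720 = 1.331.
Posterior mean = (0.0321168·60.3 + 0.532603·71.09) / 0.564720 = 70.476.

Posterior mean ≈ 70.476; posterior SD ≈ 1.331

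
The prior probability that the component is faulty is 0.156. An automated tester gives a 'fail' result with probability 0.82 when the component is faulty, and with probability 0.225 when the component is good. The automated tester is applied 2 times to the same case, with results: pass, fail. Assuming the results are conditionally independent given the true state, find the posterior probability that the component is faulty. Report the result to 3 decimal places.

Posterior P(H) ≈ 0.135

With H the event that the component is faulty, the joint likelihood of the observed sequence is P(data|H) = 0.18·0.82 = 0.14760 and P(data|¬H) = 0.775·0.225 = 0.17438.
Bayes: P(H|data) = 0.156·0.14760 / (0.156·0.14760 + 0.844·0.17438) = 0.023026/0.17020 = 0.1353.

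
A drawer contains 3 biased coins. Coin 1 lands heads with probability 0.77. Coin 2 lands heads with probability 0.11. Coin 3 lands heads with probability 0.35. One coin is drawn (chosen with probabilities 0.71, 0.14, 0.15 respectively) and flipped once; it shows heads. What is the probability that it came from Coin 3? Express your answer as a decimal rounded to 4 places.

P(heads|C1) = 0.77; P(heads|C2) = 0.11; P(heads|C3) = 0.35.
Prior × likelihood for each source: 0.71·0.77=0.5467, 0.14·0.11=0.01540, 0.15·0.35=0.05250. Summing gives P(heads) = 0.61460.
P(Coin 3 | heads) = 0.05250 / 0.61460 = 0.0854.

Posterior probability ≈ 0.0854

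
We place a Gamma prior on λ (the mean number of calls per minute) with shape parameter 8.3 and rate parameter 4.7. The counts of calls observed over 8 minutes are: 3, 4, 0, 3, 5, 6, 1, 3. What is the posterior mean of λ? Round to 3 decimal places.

Posterior mean ≈ 2.622

Total count ∑xᵢ = 25 over n = 8 minutes.
Gamma is conjugate to the Poisson likelihood: posterior is Gamma(shape = 8.3+25 = 33.3, rate = 4.7+8 = 12.7).
Posterior mean = shape/rate = 33.3/12.7 = 2.622.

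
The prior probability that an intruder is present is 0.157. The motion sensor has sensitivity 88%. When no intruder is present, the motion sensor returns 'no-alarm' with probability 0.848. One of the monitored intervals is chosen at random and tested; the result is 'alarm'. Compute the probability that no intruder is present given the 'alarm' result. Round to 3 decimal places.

P(¬H | E) ≈ 0.481

Let H be the event that an intruder is present. P(H) = 0.157, so P(¬H) = 0.843. With E the 'alarm' result, P(E|H) = 0.88 and P(E|¬H) = 0.152.
P(E) = 0.88·0.157 + 0.152·0.843 = 0.13816 + 0.12814 = 0.26630.
By Bayes' theorem, P(H|E) = 0.13816 / 0.26630 = 0.519. Hence P(¬H|E) = 1 − 0.519 = 0.481.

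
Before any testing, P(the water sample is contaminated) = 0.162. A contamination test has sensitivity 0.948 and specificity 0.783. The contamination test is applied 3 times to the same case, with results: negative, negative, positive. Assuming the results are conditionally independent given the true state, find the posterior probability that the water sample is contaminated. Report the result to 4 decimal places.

With H the event that the water sample is contaminated, the joint likelihood of the observed sequence is P(data|H) = 0.052·0.052·0.948 = 0.0025634 and P(data|¬H) = 0.783·0.783·0.217 = 0.13304.
Bayes: P(H|data) = 0.162·0.0025634 / (0.162·0.0025634 + 0.838·0.13304) = 0.00041527/0.11190 = 0.0037.

Posterior P(H) ≈ 0.0037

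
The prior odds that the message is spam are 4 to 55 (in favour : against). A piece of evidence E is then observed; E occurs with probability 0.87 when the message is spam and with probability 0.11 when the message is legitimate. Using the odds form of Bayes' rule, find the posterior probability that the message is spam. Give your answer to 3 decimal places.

Prior odds = 4/55 = 0.072727. In log-odds, ln(0.072727) = -2.6210.
Add log likelihood ratio: ln(7.9091) = 2.0680.
Posterior log-odds = -0.55303, so posterior odds = exp(-0.55303) = 0.57521. Converting, P(H|E) = 0.57521/1.5752 = 0.365.

Posterior probability ≈ 0.365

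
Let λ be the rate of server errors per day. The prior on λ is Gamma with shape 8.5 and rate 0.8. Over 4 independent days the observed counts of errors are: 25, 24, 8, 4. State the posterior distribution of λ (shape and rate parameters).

Posterior: Gamma(shape=69.5, rate=4.8)

The Poisson likelihood adds the total count to the shape and the number of exposure periods to the rate. Here ∑xᵢ = 61 and n = 4, so shape 8.5→69.5 and rate 0.8→4.8.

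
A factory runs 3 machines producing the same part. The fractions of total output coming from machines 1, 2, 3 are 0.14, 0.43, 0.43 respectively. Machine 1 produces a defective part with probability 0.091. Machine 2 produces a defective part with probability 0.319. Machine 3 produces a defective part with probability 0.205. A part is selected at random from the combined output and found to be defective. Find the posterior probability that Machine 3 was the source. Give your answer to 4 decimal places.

Posterior probability ≈ 0.3703

P(defective|M1) = 0.091; P(defective|M2) = 0.319; P(defective|M3) = 0.205.
Prior × likelihood for each source: 0.14·0.091=0.01274, 0.43·0.319=0.1372, 0.43·0.205=0.08815. Summing gives P(defective) = 0.23806.
P(Machine 3 | defective) = 0.08815 / 0.23806 = 0.3703.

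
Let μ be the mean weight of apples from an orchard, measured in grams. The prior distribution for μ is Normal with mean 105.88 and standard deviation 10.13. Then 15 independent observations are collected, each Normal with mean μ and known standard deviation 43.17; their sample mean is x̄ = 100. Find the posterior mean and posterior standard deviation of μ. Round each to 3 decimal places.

With known σ, the Normal prior is conjugate. Weight on the data is w = (n/σ²)/(n/σ² + 1/τ₀²) = 0.00804873/(0.00804873+0.00974498) = 0.45234.
Posterior mean = w·x̄ + (1−w)·μ₀ = 0.45234·100 + 0.54766·105.88 = 103.220. Posterior variance = 1/(0.00804873+0.00974498) = 56.1996, so SD = 7.497.

Posterior mean ≈ 103.220; posterior SD ≈ 7.497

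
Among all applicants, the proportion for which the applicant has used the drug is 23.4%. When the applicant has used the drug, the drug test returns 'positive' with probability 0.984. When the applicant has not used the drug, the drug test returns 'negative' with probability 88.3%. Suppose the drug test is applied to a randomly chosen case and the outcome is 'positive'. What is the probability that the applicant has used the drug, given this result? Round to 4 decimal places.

P(H | E) ≈ 0.7198

Let H be the event that the applicant has used the drug. P(H) = 0.234, so P(¬H) = 0.766. With E the 'positive' result, P(E|H) = 0.984 and P(E|¬H) = 0.117.
P(E) = 0.984·0.234 + 0.117·0.766 = 0.23026 + 0.089622 = 0.31988.
By Bayes' theorem, P(H|E) = 0.23026 / 0.31988 = 0.7198.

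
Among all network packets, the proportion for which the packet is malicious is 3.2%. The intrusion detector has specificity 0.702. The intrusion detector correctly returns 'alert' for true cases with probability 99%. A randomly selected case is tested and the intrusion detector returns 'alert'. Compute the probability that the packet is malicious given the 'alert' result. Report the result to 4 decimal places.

Let H be the event that the packet is malicious. P(H) = 0.032, so P(¬H) = 0.968. With E the 'alert' result, P(E|H) = 0.99 and P(E|¬H) = 0.298.
P(E) = 0.99·0.032 + 0.298·0.968 = 0.031680 + 0.28846 = 0.32014.
By Bayes' theorem, P(H|E) = 0.031680 / 0.32014 = 0.0990.

P(H | E) ≈ 0.0990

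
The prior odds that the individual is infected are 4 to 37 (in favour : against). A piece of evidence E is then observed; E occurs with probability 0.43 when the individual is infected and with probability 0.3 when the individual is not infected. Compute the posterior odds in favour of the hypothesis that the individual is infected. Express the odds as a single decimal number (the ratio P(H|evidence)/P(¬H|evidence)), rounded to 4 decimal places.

Prior odds = 4/37 = 0.10811. In log-odds, ln(0.10811) = -2.2246.
Add log likelihood ratio: ln(1.4333) = 0.36000.
Posterior log-odds = -1.8646, so posterior odds = exp(-1.8646) = 0.15495.

Posterior odds ≈ 0.1550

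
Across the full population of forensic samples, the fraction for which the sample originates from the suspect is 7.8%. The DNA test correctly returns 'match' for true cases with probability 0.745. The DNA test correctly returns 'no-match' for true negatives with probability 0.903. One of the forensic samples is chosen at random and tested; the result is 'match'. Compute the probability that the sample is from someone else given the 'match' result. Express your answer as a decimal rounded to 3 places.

P(¬H | E) ≈ 0.606

Write H for 'the sample originates from the suspect'. Prior odds H:¬H = 0.078/0.922 = 0.084599. For the 'match' outcome, the likelihood ratio is 0.745/0.097 = 7.6804.
Posterior odds = 0.084599 × 7.6804 = 0.64975, so P(H|E) = 0.64975/(1+0.64975) = 0.394. Then P(¬H|E) = 1 − 0.394 = 0.606.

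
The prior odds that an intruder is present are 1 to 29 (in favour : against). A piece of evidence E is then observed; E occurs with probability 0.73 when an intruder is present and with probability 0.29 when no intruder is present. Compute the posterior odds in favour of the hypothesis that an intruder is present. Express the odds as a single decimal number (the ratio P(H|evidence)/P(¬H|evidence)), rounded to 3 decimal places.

Posterior odds ≈ 0.087

Prior odds = 1/29 = 0.034483. In log-odds, ln(0.034483) = -3.3673.
Add log likelihood ratio: ln(2.5172) = 0.92316.
Posterior log-odds = -2.4441, so posterior odds = exp(-2.4441) = 0.086801.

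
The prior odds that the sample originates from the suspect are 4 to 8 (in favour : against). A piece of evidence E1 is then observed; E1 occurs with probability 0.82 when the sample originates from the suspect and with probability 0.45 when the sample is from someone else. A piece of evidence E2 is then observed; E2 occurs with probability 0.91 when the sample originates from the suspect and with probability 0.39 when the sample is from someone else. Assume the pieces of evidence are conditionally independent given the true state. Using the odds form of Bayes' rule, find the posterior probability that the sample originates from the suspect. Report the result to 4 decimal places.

Posterior probability ≈ 0.6801

Prior odds = 4/8 = 0.50000.
Likelihood ratio for E1 = 0.82/0.45 = 1.8222.
Likelihood ratio for E2 = 0.91/0.39 = 2.3333.
Posterior odds = prior odds × LR₁ × LR₂ = 2.1259.
Posterior probability = odds/(1+odds) = 2.1259/3.1259 = 0.6801.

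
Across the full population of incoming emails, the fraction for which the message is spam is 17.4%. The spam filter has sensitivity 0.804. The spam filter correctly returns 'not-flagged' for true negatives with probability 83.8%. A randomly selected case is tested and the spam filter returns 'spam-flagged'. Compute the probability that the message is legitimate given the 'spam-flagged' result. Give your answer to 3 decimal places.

Let H be the event that the message is spam. P(H) = 0.174, so P(¬H) = 0.826. With E the 'spam-flagged' result, P(E|H) = 0.804 and P(E|¬H) = 0.162.
P(E) = 0.804·0.174 + 0.162·0.826 = 0.13990 + 0.13381 = 0.27371.
By Bayes' theorem, P(H|E) = 0.13990 / 0.27371 = 0.511. Hence P(¬H|E) = 1 − 0.511 = 0.489.

P(¬H | E) ≈ 0.489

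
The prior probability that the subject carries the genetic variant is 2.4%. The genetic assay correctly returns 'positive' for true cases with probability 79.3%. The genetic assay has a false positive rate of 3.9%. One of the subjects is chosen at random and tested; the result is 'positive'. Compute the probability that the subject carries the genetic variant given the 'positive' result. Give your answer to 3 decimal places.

Let H be the event that the subject carries the genetic variant. P(H) = 0.024, so P(¬H) = 0.976. With E the 'positive' result, P(E|H) = 0.793 and P(E|¬H) = 0.039.
P(E) = 0.793·0.024 + 0.039·0.976 = 0.019032 + 0.038064 = 0.057096.
By Bayes' theorem, P(H|E) = 0.019032 / 0.057096 = 0.333.

P(H | E) ≈ 0.333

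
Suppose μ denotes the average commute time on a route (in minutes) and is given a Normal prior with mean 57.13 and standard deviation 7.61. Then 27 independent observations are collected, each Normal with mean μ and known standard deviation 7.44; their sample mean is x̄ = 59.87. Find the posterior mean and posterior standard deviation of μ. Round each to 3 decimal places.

Posterior mean ≈ 59.776; posterior SD ≈ 1.407

With known σ, the Normal prior is conjugate. Weight on the data is w = (n/σ²)/(n/σ² + 1/τ₀²) = 0.487773/(0.487773+0.0172675) = 0.96581.
Posterior mean = w·x̄ + (1−w)·μ₀ = 0.96581·59.87 + 0.034190·57.13 = 59.776. Posterior variance = 1/(0.487773+0.0172675) = 1.98004, so SD = 1.407.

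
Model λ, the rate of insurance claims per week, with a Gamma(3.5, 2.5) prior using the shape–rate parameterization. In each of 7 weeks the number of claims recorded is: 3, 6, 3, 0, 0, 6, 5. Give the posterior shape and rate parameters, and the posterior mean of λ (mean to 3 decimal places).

The Poisson likelihood adds the total count to the shape and the number of exposure periods to the rate. Here ∑xᵢ = 23 and n = 7, so shape 3.5→26.5 and rate 2.5→9.5.
Posterior mean = shape/rate = 26.5/9.5 = 2.789.

Posterior: Gamma(shape=26.5, rate=9.5); mean ≈ 2.789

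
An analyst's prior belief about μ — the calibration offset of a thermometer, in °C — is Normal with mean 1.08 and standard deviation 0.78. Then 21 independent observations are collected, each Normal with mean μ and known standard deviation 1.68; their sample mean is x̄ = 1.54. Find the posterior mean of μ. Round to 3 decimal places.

With known σ, the Normal prior is conjugate. Weight on the data is w = (n/σ²)/(n/σ² + 1/τ₀²) = 7.44048/(7.44048+1.64366) = 0.81906.
Posterior mean = w·x̄ + (1−w)·μ₀ = 0.81906·1.54 + 0.18094·1.08 = 1.457.

Posterior mean ≈ 1.457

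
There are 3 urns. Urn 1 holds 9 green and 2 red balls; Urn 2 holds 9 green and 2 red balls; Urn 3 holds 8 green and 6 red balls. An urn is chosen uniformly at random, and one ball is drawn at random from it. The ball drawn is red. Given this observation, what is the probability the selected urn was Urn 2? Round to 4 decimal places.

P(red|Urn 1) = 0.1818; P(red|Urn 2) = 0.1818; P(red|Urn 3) = 0.4286.
Prior × likelihood for each source: 0.333333·0.1818=0.06061, 0.333333·0.1818=0.06061, 0.333333·0.4286=0.1429. Summing gives P(red) = 0.26407.
P(Urn 2 | red) = 0.06061 / 0.26407 = 0.2295.

Posterior probability ≈ 0.2295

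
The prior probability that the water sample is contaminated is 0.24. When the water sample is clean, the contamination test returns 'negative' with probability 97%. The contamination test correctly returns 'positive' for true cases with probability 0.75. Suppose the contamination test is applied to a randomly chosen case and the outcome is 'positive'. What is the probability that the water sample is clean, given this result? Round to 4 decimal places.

Let H be the event that the water sample is contaminated. P(H) = 0.24, so P(¬H) = 0.76. With E the 'positive' result, P(E|H) = 0.75 and P(E|¬H) = 0.03.
P(E) = 0.75·0.24 + 0.03·0.76 = 0.18000 + 0.022800 = 0.20280.
By Bayes' theorem, P(H|E) = 0.18000 / 0.20280 = 0.8876. Hence P(¬H|E) = 1 − 0.8876 = 0.1124.

P(¬H | E) ≈ 0.1124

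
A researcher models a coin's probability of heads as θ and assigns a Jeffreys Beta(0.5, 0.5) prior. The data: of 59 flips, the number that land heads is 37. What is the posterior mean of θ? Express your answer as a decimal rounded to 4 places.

Posterior mean ≈ 0.6250

The binomial likelihood is conjugate to the Beta prior: with 37 successes and 22 failures, the posterior is Beta(0.5+37, 0.5+22) = Beta(37.5, 22.5).
E[θ | data] = 37.5/(37.5+22.5) = 0.6250.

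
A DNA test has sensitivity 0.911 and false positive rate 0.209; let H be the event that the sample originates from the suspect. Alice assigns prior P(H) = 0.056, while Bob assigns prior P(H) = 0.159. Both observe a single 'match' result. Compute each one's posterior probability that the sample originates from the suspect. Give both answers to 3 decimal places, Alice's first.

Alice: 0.205; Bob: 0.452

P('+'|H) = 0.911, P('+'|¬H) = 0.209.
Alice: numerator 0.911·0.056 = 0.051016; evidence = 0.051016+0.209·0.944 = 0.24831; posterior = 0.205.
Bob: numerator 0.911·0.159 = 0.14485; evidence = 0.14485+0.209·0.841 = 0.32062; posterior = 0.452.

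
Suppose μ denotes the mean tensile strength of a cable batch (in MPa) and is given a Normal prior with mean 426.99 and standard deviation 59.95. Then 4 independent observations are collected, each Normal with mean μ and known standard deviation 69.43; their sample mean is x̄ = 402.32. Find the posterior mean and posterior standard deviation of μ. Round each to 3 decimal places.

Prior precision 1/τ₀² = 1/59.95² = 0.00027824; data precision n/σ² = 4/69.43² = 0.00082979.
Posterior precision = 0.00027824 + 0.00082979 = 0.00110803, giving posterior SD = 1/√0.00110803 = 30.042.
Posterior mean = (0.00027824·426.99 + 0.00082979·402.32) / 0.00110803 = 408.515.

Posterior mean ≈ 408.515; posterior SD ≈ 30.042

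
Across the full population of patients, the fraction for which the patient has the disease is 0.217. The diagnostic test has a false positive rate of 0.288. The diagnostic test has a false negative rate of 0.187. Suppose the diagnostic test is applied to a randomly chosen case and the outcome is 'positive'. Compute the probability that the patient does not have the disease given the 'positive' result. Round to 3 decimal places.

P(¬H | E) ≈ 0.561

Write H for 'the patient has the disease'. Prior odds H:¬H = 0.217/0.783 = 0.27714. For the 'positive' outcome, the likelihood ratio is 0.813/0.288 = 2.8229.
Posterior odds = 0.27714 × 2.8229 = 0.78234, so P(H|E) = 0.78234/(1+0.78234) = 0.439. Then P(¬H|E) = 1 − 0.439 = 0.561.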